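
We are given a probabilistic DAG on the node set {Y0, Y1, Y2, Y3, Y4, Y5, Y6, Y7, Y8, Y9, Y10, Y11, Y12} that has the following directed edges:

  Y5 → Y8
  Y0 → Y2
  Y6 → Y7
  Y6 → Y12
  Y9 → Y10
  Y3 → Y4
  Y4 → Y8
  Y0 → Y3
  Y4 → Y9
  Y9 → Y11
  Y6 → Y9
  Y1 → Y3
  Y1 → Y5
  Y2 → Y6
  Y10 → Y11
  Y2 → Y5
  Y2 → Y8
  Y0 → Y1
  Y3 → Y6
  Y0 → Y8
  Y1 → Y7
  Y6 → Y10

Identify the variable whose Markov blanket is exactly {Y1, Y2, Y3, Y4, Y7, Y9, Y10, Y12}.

Y6

The target node must have every member of {Y1, Y2, Y3, Y4, Y7, Y9, Y10, Y12} as a parent, child, or co-parent, and no others.
Parents of Y6: Y2, Y3; children: Y7, Y9, Y10, Y12; co-parents: Y1, Y4, Y9.
These exactly cover the given set, so the node is Y6.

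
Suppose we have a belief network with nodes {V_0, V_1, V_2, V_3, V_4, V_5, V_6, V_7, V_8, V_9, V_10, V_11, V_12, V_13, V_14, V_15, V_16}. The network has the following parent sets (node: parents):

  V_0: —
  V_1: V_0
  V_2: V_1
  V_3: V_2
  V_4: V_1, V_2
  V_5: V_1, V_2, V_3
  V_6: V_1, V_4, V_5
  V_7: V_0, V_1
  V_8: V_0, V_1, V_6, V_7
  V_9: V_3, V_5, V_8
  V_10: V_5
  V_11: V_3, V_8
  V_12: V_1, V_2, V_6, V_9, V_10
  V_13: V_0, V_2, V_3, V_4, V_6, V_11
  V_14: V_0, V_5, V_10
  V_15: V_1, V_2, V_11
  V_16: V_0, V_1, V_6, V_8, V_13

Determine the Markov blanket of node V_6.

{V_0, V_1, V_2, V_3, V_4, V_5, V_7, V_8, V_9, V_10, V_11, V_12, V_13, V_16}

Parents of V_6: V_1, V_4, V_5.
V_6's children: V_8, V_12, V_13, V_16.
For each child, the remaining parents (spouses of V_6):
  parents(V_8) \ {V_6} = {V_0, V_1, V_7}.
  V_12's other parents are V_1, V_2, V_9, V_10.
  V_13's other parents are V_0, V_2, V_3, V_4, V_11.
  V_16 also has parents V_0, V_1, V_8, V_13.
MB(V_6) = {V_0, V_1, V_2, V_3, V_4, V_5, V_7, V_8, V_9, V_10, V_11, V_12, V_13, V_16}.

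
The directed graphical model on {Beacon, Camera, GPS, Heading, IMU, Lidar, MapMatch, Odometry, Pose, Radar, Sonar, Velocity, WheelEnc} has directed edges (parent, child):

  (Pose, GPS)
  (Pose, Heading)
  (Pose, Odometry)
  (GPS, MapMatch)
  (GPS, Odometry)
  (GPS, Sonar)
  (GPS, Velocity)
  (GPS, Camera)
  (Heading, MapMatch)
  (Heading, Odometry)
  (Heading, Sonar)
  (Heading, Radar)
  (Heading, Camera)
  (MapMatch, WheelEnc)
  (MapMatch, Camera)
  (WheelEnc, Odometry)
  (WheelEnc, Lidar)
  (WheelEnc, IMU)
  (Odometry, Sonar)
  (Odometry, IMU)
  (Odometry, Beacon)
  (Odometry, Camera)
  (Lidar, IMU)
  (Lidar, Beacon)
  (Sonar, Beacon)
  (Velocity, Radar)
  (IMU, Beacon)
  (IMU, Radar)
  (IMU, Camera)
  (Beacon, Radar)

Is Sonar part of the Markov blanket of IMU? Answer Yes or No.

Sonar is a co-parent of IMU: both are parents of Beacon.
So Sonar ∈ MB(IMU).

Yes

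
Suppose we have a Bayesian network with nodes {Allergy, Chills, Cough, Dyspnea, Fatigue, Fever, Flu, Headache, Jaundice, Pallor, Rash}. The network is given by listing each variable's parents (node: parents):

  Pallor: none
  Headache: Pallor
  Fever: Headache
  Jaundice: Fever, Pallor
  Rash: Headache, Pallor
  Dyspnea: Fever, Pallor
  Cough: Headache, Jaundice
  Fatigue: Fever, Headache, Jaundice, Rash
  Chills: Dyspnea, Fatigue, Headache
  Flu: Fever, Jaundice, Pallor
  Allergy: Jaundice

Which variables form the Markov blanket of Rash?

Rash has child Fatigue.
Rash has parents Headache, Pallor.
Co-parents of Rash (other parents of its children):
  Fatigue: Fever, Headache, Jaundice
So the Markov blanket of Rash is {Fatigue, Fever, Headache, Jaundice, Pallor}.

{Fatigue, Fever, Headache, Jaundice, Pallor}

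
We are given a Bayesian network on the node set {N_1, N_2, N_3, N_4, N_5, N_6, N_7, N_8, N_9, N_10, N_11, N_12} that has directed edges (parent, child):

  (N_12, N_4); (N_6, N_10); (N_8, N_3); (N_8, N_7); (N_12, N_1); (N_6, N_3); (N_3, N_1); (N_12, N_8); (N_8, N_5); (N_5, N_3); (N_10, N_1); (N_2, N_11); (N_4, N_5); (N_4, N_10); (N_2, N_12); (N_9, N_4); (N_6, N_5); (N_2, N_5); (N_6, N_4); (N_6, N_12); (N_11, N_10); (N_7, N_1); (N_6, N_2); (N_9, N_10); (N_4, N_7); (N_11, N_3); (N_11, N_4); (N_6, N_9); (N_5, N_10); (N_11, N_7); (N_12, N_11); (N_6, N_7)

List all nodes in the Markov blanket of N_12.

Pa(N_12) = {N_2, N_6}.
N_12 has children N_1, N_4, N_8, N_11.
Parents of each child, excluding N_12:
  N_11's other parent is N_2.
  N_4 also has parents N_6, N_9, N_11.
  N_8: no additional parents.
  N_1's other parents are N_3, N_7, N_10.
Taking the union gives {N_1, N_2, N_3, N_4, N_6, N_7, N_8, N_9, N_10, N_11}.

{N_1, N_2, N_3, N_4, N_6, N_7, N_8, N_9, N_10, N_11}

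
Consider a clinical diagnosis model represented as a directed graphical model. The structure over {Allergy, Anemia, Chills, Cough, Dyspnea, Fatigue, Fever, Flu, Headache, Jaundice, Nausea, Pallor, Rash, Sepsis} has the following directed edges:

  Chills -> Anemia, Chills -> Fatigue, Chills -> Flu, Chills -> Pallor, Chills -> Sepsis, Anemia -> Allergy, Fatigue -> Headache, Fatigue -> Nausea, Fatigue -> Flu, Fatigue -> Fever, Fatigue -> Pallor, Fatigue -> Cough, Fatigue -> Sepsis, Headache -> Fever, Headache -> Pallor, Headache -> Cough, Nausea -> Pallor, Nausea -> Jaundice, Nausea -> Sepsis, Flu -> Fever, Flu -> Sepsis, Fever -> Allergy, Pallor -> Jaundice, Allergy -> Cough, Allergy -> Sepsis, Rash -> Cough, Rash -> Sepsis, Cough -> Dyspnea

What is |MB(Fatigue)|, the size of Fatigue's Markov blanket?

10

Parents of Fatigue: Chills.
Children of Fatigue: Cough, Fever, Flu, Headache, Nausea, Pallor, Sepsis.
For each child, the remaining parents (spouses of Fatigue):
  Headache has no other parent.
  Nausea: no additional parents.
  Flu's other parent is Chills.
  Fever also has parents Flu, Headache.
  Pallor's other parents are Chills, Headache, Nausea.
  Cough also has parents Allergy, Headache, Rash.
  Sepsis also has parents Allergy, Chills, Flu, Nausea, Rash.
MB(Fatigue) = {Allergy, Chills, Cough, Fever, Flu, Headache, Nausea, Pallor, Rash, Sepsis}, which has 10 nodes.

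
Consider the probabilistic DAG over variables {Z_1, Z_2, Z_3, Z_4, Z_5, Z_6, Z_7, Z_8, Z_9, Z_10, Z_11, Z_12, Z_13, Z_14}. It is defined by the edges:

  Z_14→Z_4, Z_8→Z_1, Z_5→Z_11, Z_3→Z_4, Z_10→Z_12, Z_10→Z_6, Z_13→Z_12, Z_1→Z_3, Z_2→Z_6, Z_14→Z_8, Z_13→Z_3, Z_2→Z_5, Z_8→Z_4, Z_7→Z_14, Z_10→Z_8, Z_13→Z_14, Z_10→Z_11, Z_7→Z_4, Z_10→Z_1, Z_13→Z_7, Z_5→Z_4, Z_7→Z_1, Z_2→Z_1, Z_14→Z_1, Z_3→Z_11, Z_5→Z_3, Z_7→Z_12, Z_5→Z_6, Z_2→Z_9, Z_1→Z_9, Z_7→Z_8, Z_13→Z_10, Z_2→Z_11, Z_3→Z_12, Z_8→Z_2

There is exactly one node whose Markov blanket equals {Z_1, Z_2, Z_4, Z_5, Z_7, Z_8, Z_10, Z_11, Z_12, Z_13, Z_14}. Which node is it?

Z_3

The target node must have every member of {Z_1, Z_2, Z_4, Z_5, Z_7, Z_8, Z_10, Z_11, Z_12, Z_13, Z_14} as a parent, child, or co-parent, and no others.
Parents of Z_3: Z_1, Z_5, Z_13; children: Z_4, Z_11, Z_12; co-parents: Z_2, Z_5, Z_7, Z_8, Z_10, Z_13, Z_14.
These exactly cover the given set, so the node is Z_3.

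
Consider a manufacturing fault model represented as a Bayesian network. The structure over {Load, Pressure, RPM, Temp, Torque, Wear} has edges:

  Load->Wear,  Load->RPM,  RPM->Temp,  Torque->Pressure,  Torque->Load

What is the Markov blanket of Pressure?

{Torque}

Recall MB(v) = parents ∪ children ∪ spouses, where spouses are the other parents of v's children.
Pa(Pressure) = {Torque}.
Pressure's children: none.
Pressure has no children, so there are no co-parents.
Union: {Torque} ∪ {} ∪ {} = {Torque}.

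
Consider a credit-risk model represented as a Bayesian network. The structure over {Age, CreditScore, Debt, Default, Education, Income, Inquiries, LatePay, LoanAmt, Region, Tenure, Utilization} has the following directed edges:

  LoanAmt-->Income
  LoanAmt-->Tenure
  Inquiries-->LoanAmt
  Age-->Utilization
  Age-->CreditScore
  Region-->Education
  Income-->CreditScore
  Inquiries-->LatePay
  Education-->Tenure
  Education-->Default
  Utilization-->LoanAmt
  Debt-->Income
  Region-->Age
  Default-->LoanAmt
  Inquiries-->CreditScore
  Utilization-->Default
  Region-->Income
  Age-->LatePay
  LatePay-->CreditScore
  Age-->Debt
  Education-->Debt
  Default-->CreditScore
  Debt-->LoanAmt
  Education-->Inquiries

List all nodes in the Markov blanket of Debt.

{Age, Default, Education, Income, Inquiries, LoanAmt, Region, Utilization}

Debt's children: Income, LoanAmt.
Parents of Debt: Age, Education.
For each child, the remaining parents (spouses of Debt):
  LoanAmt: Default, Inquiries, Utilization
  Income: LoanAmt, Region
Taking the union gives {Age, Default, Education, Income, Inquiries, LoanAmt, Region, Utilization}.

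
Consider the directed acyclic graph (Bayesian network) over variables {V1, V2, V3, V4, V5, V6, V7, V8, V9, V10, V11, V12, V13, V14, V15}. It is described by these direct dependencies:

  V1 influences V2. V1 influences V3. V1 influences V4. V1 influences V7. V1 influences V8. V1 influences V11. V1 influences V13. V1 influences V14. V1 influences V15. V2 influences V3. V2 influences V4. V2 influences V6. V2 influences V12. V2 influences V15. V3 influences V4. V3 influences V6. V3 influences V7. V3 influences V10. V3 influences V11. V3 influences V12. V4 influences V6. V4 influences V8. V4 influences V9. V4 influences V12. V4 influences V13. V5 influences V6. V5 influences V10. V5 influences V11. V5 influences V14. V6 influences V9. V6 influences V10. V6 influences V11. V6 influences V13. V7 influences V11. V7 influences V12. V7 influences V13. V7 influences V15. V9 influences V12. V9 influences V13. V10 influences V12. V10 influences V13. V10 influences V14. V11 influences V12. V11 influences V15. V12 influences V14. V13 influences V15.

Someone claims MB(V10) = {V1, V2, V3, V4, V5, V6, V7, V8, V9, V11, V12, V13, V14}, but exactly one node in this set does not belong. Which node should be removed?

V8

The Markov blanket of a node is its parents, its children, and the other parents of its children.
V10 has parents V3, V5, V6.
V10's children: V12, V13, V14.
Other parents of V10's children:
  V12's other parents are V2, V3, V4, V7, V9, V11.
  V13 also has parents V1, V4, V6, V7, V9.
  parents(V14) \ {V10} = {V1, V5, V12}.
MB(V10) = {V1, V2, V3, V4, V5, V6, V7, V9, V11, V12, V13, V14}.
V8 is neither a parent, child, nor co-parent of V10, so it does not belong.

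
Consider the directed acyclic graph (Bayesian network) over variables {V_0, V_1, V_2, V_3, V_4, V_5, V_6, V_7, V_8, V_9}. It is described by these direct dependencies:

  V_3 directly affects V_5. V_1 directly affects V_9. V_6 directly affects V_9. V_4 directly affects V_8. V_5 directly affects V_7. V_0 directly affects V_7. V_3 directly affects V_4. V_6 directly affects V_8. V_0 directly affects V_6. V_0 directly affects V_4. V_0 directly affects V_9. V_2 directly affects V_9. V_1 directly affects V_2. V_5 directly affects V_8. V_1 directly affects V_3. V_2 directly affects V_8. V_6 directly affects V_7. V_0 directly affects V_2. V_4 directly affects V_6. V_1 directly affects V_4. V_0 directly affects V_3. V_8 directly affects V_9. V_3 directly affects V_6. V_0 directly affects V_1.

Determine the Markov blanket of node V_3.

Recall MB(v) = parents ∪ children ∪ spouses, where spouses are the other parents of v's children.
Pa(V_3) = {V_0, V_1}.
V_3 has children V_4, V_5, V_6.
Other parents of V_3's children:
  parents(V_4) \ {V_3} = {V_0, V_1}.
  V_5: no additional parents.
  V_6 also has parents V_0, V_4.
Taking the union gives {V_0, V_1, V_4, V_5, V_6}.

{V_0, V_1, V_4, V_5, V_6}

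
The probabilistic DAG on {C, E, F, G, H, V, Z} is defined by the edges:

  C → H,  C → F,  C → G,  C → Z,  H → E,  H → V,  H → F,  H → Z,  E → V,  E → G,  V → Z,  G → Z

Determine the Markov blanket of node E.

{C, G, H, V}

Recall MB(v) = parents ∪ children ∪ spouses, where spouses are the other parents of v's children.
Parents of E: H.
E has children G, V.
Other parents of E's children:
  V's other parent is H.
  G also has parent C.
Taking the union gives {C, G, H, V}.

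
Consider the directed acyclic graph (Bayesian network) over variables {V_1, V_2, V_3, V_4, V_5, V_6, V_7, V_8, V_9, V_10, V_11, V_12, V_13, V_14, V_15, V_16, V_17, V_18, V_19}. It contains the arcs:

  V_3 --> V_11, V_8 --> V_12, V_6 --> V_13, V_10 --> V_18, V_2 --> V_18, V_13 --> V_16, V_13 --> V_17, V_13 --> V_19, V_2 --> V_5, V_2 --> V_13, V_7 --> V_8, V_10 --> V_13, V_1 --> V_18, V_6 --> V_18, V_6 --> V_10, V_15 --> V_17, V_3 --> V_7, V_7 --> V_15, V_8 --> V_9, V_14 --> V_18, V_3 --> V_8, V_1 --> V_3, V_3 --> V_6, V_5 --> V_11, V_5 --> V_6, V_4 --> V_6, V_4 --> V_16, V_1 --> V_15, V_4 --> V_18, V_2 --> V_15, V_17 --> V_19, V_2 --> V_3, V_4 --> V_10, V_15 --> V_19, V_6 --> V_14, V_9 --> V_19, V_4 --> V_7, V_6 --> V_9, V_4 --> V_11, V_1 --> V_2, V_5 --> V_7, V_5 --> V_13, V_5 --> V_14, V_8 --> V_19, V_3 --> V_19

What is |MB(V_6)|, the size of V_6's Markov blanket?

11

The Markov blanket of a node is its parents, its children, and the other parents of its children.
Parents of V_6: V_3, V_4, V_5.
Ch(V_6) = {V_9, V_10, V_13, V_14, V_18}.
Parents of each child, excluding V_6:
  V_9: V_8
  V_10: V_4
  V_13: V_2, V_5, V_10
  V_14: V_5
  V_18: V_1, V_2, V_4, V_10, V_14
MB(V_6) = {V_1, V_2, V_3, V_4, V_5, V_8, V_9, V_10, V_13, V_14, V_18}, which has 11 nodes.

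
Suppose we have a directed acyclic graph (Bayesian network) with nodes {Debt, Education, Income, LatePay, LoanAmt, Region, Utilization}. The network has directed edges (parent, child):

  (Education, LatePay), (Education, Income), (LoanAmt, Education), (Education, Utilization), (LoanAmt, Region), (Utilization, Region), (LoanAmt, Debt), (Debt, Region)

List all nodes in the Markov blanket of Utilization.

A node's Markov blanket = Pa ∪ Ch ∪ (parents of Ch other than the node itself).
Parents of Utilization: Education.
Utilization's children: Region.
Co-parents of Utilization (other parents of its children):
  Region: Debt, LoanAmt
So the Markov blanket of Utilization is {Debt, Education, LoanAmt, Region}.

{Debt, Education, LoanAmt, Region}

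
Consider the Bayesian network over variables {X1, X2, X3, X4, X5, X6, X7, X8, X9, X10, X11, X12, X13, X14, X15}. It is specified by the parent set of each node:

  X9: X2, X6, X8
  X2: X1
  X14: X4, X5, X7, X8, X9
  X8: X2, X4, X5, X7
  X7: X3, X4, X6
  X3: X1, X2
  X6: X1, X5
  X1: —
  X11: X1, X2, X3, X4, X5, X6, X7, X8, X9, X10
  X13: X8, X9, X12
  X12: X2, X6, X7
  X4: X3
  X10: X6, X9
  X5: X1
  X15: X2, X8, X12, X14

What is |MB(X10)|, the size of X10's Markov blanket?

By definition, MB(X10) is built from X10's parents, X10's children, and the co-parents of X10.
X10's children: X11.
X10 has parents X6, X9.
Other parents of X10's children:
  X11's other parents are X1, X2, X3, X4, X5, X6, X7, X8, X9.
MB(X10) = {X1, X2, X3, X4, X5, X6, X7, X8, X9, X11}, which has 10 nodes.

10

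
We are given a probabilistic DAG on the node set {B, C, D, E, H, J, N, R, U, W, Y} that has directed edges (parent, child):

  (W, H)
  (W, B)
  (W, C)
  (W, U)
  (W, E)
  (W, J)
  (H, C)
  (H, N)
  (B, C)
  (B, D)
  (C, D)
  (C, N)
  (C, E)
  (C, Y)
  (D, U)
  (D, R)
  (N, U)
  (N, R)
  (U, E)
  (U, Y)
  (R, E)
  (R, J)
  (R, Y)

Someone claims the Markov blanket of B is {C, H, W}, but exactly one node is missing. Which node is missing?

D

Recall MB(v) = parents ∪ children ∪ spouses, where spouses are the other parents of v's children.
B has parent W.
B's children: C, D.
Parents of each child, excluding B:
  C's other parents are H, W.
  D also has parent C.
MB(B) = {C, D, H, W}.
Comparing with the claimed set, D is missing.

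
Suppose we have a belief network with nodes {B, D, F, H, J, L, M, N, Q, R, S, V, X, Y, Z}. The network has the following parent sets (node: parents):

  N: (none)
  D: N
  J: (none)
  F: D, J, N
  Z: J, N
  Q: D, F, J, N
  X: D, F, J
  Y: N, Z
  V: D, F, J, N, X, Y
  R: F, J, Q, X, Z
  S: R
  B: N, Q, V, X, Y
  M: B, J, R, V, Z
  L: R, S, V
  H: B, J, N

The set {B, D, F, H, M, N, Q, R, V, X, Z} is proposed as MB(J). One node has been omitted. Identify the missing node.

J's parents: none.
J has children F, H, M, Q, R, V, X, Z.
For each child, the remaining parents (spouses of J):
  F: D, N
  Z: N
  Q: D, F, N
  X: D, F
  V: D, F, N, X, Y
  R: F, Q, X, Z
  M: B, R, V, Z
  H: B, N
MB(J) = {B, D, F, H, M, N, Q, R, V, X, Y, Z}.
Comparing with the claimed set, Y is missing.

Y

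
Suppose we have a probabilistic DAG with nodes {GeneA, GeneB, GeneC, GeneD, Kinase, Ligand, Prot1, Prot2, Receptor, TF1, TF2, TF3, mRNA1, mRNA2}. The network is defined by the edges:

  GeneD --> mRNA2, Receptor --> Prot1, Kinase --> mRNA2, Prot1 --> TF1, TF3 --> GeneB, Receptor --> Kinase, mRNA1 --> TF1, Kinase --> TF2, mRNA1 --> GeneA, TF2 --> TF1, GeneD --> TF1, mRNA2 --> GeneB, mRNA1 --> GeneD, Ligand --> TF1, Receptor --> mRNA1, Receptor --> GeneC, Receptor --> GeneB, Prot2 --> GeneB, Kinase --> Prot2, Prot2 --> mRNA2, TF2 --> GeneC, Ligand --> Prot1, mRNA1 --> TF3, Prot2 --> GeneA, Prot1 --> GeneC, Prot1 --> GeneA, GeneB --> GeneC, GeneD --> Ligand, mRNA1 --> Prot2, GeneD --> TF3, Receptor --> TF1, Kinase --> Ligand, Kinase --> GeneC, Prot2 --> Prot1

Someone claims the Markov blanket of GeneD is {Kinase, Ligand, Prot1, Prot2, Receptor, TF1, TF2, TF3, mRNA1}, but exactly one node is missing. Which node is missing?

By definition, MB(GeneD) is built from GeneD's parents, GeneD's children, and the co-parents of GeneD.
GeneD's parents: mRNA1.
GeneD has children Ligand, TF1, TF3, mRNA2.
Co-parents of GeneD (other parents of its children):
  mRNA2: Kinase, Prot2
  TF3: mRNA1
  Ligand: Kinase
  TF1: Ligand, Prot1, Receptor, TF2, mRNA1
MB(GeneD) = {Kinase, Ligand, Prot1, Prot2, Receptor, TF1, TF2, TF3, mRNA1, mRNA2}.
Comparing with the claimed set, mRNA2 is missing.

mRNA2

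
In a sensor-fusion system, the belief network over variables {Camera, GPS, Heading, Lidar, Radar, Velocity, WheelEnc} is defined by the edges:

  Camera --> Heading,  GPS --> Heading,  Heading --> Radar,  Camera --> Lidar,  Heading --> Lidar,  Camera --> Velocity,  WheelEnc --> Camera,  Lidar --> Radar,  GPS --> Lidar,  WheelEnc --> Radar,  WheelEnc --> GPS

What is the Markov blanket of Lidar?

Lidar has parents Camera, GPS, Heading.
Children of Lidar: Radar.
Parents of each child, excluding Lidar:
  Radar: Heading, WheelEnc
MB(Lidar) = {Camera, GPS, Heading, Radar, WheelEnc}.

{Camera, GPS, Heading, Radar, WheelEnc}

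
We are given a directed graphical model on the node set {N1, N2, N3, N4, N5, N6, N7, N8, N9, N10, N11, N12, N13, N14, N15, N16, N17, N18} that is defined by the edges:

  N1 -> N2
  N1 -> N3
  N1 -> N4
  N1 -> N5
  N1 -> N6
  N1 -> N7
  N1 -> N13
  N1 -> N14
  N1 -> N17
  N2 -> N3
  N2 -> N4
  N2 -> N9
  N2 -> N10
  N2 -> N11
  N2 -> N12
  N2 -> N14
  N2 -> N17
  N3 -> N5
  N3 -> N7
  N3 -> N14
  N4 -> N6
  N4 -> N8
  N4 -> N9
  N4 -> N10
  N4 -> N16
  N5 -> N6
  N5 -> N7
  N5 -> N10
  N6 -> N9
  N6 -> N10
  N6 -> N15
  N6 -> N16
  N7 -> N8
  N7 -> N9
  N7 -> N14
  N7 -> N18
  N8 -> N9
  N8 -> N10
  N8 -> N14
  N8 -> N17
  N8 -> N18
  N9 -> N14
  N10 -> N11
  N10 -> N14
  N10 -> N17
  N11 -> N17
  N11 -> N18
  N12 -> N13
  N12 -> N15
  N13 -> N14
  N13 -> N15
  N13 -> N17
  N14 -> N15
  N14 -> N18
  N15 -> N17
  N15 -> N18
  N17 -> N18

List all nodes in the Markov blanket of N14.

{N1, N2, N3, N6, N7, N8, N9, N10, N11, N12, N13, N15, N17, N18}

The Markov blanket of a node is its parents, its children, and the other parents of its children.
Ch(N14) = {N15, N18}.
N14's parents: N1, N2, N3, N7, N8, N9, N10, N13.
Other parents of N14's children:
  N15's other parents are N6, N12, N13.
  N18's other parents are N7, N8, N11, N15, N17.
Taking the union gives {N1, N2, N3, N6, N7, N8, N9, N10, N11, N12, N13, N15, N17, N18}.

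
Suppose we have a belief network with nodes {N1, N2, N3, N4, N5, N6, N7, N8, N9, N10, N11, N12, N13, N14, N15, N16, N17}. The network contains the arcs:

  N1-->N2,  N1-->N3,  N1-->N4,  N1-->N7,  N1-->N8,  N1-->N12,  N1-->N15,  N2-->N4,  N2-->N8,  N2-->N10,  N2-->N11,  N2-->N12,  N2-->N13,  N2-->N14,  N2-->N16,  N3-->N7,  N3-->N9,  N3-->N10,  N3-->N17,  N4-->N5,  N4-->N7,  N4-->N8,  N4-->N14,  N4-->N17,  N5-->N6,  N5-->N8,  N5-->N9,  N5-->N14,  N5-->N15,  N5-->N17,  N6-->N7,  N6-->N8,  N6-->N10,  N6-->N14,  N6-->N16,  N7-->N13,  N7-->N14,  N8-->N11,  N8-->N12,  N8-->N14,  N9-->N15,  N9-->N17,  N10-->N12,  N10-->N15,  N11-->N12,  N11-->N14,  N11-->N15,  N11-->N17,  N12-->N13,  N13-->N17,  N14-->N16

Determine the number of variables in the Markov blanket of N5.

N5 has children N6, N8, N9, N14, N15, N17.
N5 has parent N4.
Co-parents of N5 (other parents of its children):
  N6 has no other parent.
  parents(N8) \ {N5} = {N1, N2, N4, N6}.
  N9's other parent is N3.
  N14's other parents are N2, N4, N6, N7, N8, N11.
  parents(N15) \ {N5} = {N1, N9, N10, N11}.
  parents(N17) \ {N5} = {N3, N4, N9, N11, N13}.
MB(N5) = {N1, N2, N3, N4, N6, N7, N8, N9, N10, N11, N13, N14, N15, N17}, which has 14 nodes.

14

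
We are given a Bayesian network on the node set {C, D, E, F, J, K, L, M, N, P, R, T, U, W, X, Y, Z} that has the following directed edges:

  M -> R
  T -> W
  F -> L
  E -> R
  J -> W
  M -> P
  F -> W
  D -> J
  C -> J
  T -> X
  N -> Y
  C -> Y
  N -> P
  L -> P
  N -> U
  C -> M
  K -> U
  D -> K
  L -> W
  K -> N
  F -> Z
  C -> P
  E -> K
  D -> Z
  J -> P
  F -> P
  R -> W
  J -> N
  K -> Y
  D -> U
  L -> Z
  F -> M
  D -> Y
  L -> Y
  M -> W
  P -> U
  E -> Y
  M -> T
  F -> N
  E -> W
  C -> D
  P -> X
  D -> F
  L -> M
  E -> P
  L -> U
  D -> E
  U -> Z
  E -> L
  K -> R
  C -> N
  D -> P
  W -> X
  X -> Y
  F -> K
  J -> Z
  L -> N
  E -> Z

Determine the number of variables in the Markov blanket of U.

U has child Z.
U's parents: D, K, L, N, P.
For each child, the remaining parents (spouses of U):
  parents(Z) \ {U} = {D, E, F, J, L}.
MB(U) = {D, E, F, J, K, L, N, P, Z}, which has 9 nodes.

9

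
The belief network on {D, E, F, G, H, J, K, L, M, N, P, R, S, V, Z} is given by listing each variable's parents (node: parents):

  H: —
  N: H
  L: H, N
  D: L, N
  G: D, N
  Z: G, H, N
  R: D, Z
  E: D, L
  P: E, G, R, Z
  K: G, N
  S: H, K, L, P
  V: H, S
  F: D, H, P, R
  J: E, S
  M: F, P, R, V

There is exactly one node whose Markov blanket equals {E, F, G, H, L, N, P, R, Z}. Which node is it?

The target node must have every member of {E, F, G, H, L, N, P, R, Z} as a parent, child, or co-parent, and no others.
Parents of D: L, N; children: E, F, G, R; co-parents: H, L, N, P, R, Z.
These exactly cover the given set, so the node is D.

D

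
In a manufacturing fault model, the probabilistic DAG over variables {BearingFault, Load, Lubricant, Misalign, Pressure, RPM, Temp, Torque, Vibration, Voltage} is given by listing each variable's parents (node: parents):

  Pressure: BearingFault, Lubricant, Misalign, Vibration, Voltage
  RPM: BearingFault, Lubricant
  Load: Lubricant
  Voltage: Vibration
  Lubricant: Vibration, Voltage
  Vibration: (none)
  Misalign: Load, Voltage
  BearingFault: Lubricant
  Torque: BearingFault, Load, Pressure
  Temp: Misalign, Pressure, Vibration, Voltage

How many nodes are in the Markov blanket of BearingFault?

8

A node's Markov blanket = Pa ∪ Ch ∪ (parents of Ch other than the node itself).
Pa(BearingFault) = {Lubricant}.
Children of BearingFault: Pressure, RPM, Torque.
Co-parents of BearingFault (other parents of its children):
  RPM also has parent Lubricant.
  Pressure's other parents are Lubricant, Misalign, Vibration, Voltage.
  Torque also has parents Load, Pressure.
MB(BearingFault) = {Load, Lubricant, Misalign, Pressure, RPM, Torque, Vibration, Voltage}, which has 8 nodes.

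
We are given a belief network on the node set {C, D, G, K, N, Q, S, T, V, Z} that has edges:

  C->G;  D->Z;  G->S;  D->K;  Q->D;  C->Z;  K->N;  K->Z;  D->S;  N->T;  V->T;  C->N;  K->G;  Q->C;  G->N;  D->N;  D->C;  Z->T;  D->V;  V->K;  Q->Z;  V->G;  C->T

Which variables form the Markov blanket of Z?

Children of Z: T.
Z's parents: C, D, K, Q.
Parents of each child, excluding Z:
  T: C, N, V
MB(Z) = {C, D, K, N, Q, T, V}.

{C, D, K, N, Q, T, V}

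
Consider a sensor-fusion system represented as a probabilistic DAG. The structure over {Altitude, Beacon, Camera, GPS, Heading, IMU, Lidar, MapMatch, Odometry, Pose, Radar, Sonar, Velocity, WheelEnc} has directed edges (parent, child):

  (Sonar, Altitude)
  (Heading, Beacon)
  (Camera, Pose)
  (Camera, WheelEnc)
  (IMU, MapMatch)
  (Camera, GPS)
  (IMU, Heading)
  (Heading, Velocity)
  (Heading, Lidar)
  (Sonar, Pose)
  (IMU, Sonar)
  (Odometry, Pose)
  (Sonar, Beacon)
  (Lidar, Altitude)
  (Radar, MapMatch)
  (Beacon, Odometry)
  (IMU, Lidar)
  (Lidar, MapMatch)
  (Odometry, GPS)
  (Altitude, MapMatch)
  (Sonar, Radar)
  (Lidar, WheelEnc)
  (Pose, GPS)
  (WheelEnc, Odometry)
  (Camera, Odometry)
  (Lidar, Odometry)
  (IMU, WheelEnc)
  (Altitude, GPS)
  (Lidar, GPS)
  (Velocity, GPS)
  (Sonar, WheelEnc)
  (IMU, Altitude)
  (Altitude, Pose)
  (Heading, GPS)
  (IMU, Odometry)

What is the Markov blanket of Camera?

{Altitude, Beacon, GPS, Heading, IMU, Lidar, Odometry, Pose, Sonar, Velocity, WheelEnc}

A node's Markov blanket = Pa ∪ Ch ∪ (parents of Ch other than the node itself).
Camera's parents: none.
Children of Camera: GPS, Odometry, Pose, WheelEnc.
Other parents of Camera's children:
  WheelEnc's other parents are IMU, Lidar, Sonar.
  Odometry's other parents are Beacon, IMU, Lidar, WheelEnc.
  Pose also has parents Altitude, Odometry, Sonar.
  GPS also has parents Altitude, Heading, Lidar, Odometry, Pose, Velocity.
So the Markov blanket of Camera is {Altitude, Beacon, GPS, Heading, IMU, Lidar, Odometry, Pose, Sonar, Velocity, WheelEnc}.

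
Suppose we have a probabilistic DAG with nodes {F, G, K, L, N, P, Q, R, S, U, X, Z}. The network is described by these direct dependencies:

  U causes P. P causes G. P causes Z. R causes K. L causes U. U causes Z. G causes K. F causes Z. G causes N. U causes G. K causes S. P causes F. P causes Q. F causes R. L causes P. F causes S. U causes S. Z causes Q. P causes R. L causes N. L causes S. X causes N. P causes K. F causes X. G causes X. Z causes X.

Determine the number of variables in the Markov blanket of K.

By definition, MB(K) is built from K's parents, K's children, and the co-parents of K.
K has child S.
K has parents G, P, R.
Parents of each child, excluding K:
  parents(S) \ {K} = {F, L, U}.
MB(K) = {F, G, L, P, R, S, U}, which has 7 nodes.

7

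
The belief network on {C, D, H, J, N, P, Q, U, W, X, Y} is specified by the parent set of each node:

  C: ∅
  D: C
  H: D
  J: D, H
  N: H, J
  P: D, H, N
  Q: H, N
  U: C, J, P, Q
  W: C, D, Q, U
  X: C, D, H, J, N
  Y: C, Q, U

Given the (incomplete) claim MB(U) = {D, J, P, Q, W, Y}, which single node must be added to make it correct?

C

By definition, MB(U) is built from U's parents, U's children, and the co-parents of U.
U has parents C, J, P, Q.
U's children: W, Y.
Other parents of U's children:
  W also has parents C, D, Q.
  Y also has parents C, Q.
MB(U) = {C, D, J, P, Q, W, Y}.
Comparing with the claimed set, C is missing.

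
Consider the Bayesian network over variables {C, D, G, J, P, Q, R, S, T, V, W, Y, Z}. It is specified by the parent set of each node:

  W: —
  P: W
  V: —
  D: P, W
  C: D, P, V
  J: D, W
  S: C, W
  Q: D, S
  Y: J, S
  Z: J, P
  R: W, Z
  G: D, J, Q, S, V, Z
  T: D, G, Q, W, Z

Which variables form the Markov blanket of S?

The Markov blanket of a node is its parents, its children, and the other parents of its children.
Pa(S) = {C, W}.
S's children: G, Q, Y.
Parents of each child, excluding S:
  Q: D
  Y: J
  G: D, J, Q, V, Z
Union: {C, W} ∪ {G, Q, Y} ∪ {D, J, Q, V, Z} = {C, D, G, J, Q, V, W, Y, Z}.

{C, D, G, J, Q, V, W, Y, Z}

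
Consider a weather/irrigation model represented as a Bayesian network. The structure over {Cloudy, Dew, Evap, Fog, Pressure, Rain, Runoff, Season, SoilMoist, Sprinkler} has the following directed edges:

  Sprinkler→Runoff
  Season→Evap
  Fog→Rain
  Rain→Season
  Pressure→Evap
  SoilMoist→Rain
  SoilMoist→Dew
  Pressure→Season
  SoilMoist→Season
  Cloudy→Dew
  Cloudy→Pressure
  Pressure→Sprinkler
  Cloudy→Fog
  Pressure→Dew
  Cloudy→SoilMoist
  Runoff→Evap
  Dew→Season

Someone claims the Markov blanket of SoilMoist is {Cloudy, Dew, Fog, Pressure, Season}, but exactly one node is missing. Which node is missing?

Rain

Recall MB(v) = parents ∪ children ∪ spouses, where spouses are the other parents of v's children.
Children of SoilMoist: Dew, Rain, Season.
SoilMoist's parents: Cloudy.
Other parents of SoilMoist's children:
  Dew's other parents are Cloudy, Pressure.
  Rain also has parent Fog.
  Season's other parents are Dew, Pressure, Rain.
MB(SoilMoist) = {Cloudy, Dew, Fog, Pressure, Rain, Season}.
Comparing with the claimed set, Rain is missing.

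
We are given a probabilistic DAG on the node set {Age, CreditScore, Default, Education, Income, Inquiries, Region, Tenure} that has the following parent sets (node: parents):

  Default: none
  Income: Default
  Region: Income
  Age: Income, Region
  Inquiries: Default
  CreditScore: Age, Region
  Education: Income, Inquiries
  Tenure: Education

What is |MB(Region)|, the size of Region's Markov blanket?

Parents of Region: Income.
Region has children Age, CreditScore.
Co-parents of Region (other parents of its children):
  Age: Income
  CreditScore: Age
MB(Region) = {Age, CreditScore, Income}, which has 3 nodes.

3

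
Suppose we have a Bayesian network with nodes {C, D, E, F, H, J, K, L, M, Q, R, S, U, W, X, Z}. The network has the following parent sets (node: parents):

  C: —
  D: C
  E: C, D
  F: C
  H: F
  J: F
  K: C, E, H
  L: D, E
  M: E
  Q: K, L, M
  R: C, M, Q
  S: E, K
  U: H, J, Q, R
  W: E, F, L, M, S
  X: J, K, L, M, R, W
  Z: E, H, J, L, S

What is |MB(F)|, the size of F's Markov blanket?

8

F has children H, J, W.
F's parents: C.
For each child, the remaining parents (spouses of F):
  H has no other parent.
  J has no other parent.
  parents(W) \ {F} = {E, L, M, S}.
MB(F) = {C, E, H, J, L, M, S, W}, which has 8 nodes.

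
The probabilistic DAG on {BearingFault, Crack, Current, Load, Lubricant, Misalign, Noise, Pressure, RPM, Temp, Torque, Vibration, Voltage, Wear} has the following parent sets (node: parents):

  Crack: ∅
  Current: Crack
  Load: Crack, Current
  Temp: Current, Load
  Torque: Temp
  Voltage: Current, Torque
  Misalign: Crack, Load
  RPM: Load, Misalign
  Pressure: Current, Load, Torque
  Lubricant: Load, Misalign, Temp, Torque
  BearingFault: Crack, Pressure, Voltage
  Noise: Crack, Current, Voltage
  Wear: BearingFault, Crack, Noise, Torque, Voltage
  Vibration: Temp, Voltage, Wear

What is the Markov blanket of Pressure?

{BearingFault, Crack, Current, Load, Torque, Voltage}

By definition, MB(Pressure) is built from Pressure's parents, Pressure's children, and the co-parents of Pressure.
Pressure's parents: Current, Load, Torque.
Children of Pressure: BearingFault.
Parents of each child, excluding Pressure:
  BearingFault: Crack, Voltage
Taking the union gives {BearingFault, Crack, Current, Load, Torque, Voltage}.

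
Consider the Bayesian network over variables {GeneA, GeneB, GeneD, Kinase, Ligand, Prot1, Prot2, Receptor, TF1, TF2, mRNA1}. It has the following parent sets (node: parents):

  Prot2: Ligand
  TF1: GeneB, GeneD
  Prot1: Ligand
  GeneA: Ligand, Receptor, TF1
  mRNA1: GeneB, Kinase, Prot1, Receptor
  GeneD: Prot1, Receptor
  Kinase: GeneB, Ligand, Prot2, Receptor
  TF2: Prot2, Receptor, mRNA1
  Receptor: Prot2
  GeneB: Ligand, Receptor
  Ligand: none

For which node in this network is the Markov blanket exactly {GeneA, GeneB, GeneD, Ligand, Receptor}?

TF1

The target node must have every member of {GeneA, GeneB, GeneD, Ligand, Receptor} as a parent, child, or co-parent, and no others.
Parents of TF1: GeneB, GeneD; children: GeneA; co-parents: Ligand, Receptor.
These exactly cover the given set, so the node is TF1.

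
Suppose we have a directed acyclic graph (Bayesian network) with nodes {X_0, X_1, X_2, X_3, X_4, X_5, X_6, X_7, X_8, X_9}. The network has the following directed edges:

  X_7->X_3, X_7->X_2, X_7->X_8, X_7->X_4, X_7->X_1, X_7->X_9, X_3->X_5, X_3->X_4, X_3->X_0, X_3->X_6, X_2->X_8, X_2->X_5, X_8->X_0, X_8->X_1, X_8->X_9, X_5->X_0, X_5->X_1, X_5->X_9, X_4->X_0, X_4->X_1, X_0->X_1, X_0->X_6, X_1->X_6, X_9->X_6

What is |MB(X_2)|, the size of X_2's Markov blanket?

Ch(X_2) = {X_5, X_8}.
Parents of X_2: X_7.
Co-parents of X_2 (other parents of its children):
  X_8 also has parent X_7.
  X_5's other parent is X_3.
MB(X_2) = {X_3, X_5, X_7, X_8}, which has 4 nodes.

4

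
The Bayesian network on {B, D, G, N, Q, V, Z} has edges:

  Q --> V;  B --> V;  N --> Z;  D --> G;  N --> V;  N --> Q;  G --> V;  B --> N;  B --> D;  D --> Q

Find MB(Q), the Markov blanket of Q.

Ch(Q) = {V}.
Q's parents: D, N.
Parents of each child, excluding Q:
  V: B, G, N
Taking the union gives {B, D, G, N, V}.

{B, D, G, N, V}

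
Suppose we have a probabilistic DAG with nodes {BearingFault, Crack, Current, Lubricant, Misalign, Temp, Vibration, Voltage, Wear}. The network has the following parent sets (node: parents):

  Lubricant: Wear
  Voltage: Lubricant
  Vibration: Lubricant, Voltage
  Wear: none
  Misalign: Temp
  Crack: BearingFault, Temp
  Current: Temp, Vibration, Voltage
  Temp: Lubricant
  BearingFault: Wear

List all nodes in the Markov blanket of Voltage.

Recall MB(v) = parents ∪ children ∪ spouses, where spouses are the other parents of v's children.
Voltage has parent Lubricant.
Voltage has children Current, Vibration.
Other parents of Voltage's children:
  Vibration also has parent Lubricant.
  Current also has parents Temp, Vibration.
Taking the union gives {Current, Lubricant, Temp, Vibration}.

{Current, Lubricant, Temp, Vibration}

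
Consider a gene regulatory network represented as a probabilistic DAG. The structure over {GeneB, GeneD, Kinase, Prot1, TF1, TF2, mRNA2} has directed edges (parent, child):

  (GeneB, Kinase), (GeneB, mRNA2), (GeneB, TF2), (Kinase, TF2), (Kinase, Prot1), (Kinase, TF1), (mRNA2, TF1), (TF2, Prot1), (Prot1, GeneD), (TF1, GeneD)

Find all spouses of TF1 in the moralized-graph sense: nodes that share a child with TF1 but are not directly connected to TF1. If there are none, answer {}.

{Prot1}

Children of TF1: GeneD.
  parents(GeneD) \ {TF1} = {Prot1}.
Excluding nodes already adjacent to TF1 (GeneD, Kinase, mRNA2), the co-parent-only contribution is {Prot1}.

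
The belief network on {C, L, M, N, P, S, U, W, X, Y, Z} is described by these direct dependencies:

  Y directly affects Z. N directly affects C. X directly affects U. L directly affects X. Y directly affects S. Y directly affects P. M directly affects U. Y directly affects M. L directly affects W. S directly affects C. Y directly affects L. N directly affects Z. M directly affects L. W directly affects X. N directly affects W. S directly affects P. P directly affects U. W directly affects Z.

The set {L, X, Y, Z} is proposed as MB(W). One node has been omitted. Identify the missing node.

N

Parents of W: L, N.
W's children: X, Z.
Co-parents of W (other parents of its children):
  parents(X) \ {W} = {L}.
  parents(Z) \ {W} = {N, Y}.
MB(W) = {L, N, X, Y, Z}.
Comparing with the claimed set, N is missing.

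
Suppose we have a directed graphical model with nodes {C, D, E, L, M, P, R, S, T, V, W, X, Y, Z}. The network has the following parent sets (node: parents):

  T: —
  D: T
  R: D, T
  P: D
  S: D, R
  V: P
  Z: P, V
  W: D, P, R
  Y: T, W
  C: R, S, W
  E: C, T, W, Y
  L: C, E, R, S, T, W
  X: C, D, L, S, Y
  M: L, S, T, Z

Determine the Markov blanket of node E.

Parents of E: C, T, W, Y.
Children of E: L.
For each child, the remaining parents (spouses of E):
  parents(L) \ {E} = {C, R, S, T, W}.
Union: {C, T, W, Y} ∪ {L} ∪ {C, R, S, T, W} = {C, L, R, S, T, W, Y}.

{C, L, R, S, T, W, Y}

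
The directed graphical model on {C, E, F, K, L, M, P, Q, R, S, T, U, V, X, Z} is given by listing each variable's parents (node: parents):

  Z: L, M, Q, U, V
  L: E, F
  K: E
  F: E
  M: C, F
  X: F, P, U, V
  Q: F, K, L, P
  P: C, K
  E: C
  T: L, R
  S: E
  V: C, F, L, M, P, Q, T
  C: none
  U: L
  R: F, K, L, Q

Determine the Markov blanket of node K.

{C, E, F, L, P, Q, R}

Pa(K) = {E}.
Ch(K) = {P, Q, R}.
Parents of each child, excluding K:
  P: C
  Q: F, L, P
  R: F, L, Q
So the Markov blanket of K is {C, E, F, L, P, Q, R}.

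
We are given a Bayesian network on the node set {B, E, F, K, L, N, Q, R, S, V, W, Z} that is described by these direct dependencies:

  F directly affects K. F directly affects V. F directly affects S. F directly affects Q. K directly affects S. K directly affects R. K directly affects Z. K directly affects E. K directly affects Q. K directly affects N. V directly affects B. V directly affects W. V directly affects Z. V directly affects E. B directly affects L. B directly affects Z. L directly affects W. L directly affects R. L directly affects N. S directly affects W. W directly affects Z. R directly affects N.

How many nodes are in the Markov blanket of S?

5

Pa(S) = {F, K}.
Ch(S) = {W}.
Co-parents of S (other parents of its children):
  W's other parents are L, V.
MB(S) = {F, K, L, V, W}, which has 5 nodes.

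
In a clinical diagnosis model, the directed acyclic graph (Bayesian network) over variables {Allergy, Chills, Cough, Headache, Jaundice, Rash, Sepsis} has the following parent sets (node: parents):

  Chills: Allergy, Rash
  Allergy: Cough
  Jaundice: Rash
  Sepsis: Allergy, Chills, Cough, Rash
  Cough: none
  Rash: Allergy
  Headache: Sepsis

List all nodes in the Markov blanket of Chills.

{Allergy, Cough, Rash, Sepsis}

Chills's parents: Allergy, Rash.
Chills's children: Sepsis.
Co-parents of Chills (other parents of its children):
  Sepsis: Allergy, Cough, Rash
Union: {Allergy, Rash} ∪ {Sepsis} ∪ {Allergy, Cough, Rash} = {Allergy, Cough, Rash, Sepsis}.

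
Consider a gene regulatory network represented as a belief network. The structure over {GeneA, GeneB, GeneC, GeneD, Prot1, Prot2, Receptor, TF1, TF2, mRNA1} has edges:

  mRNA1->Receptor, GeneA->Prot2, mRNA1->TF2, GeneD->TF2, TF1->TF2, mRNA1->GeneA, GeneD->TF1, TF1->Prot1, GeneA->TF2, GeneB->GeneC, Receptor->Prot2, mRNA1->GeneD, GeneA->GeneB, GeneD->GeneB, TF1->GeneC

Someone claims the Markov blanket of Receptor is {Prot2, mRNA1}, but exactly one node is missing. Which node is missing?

Parents of Receptor: mRNA1.
Children of Receptor: Prot2.
For each child, the remaining parents (spouses of Receptor):
  Prot2 also has parent GeneA.
MB(Receptor) = {GeneA, Prot2, mRNA1}.
Comparing with the claimed set, GeneA is missing.

GeneA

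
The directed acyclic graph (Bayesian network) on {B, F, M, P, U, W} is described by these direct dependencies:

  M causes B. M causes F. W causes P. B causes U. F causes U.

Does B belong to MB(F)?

Yes

B is a co-parent of F: both are parents of U.
So B ∈ MB(F).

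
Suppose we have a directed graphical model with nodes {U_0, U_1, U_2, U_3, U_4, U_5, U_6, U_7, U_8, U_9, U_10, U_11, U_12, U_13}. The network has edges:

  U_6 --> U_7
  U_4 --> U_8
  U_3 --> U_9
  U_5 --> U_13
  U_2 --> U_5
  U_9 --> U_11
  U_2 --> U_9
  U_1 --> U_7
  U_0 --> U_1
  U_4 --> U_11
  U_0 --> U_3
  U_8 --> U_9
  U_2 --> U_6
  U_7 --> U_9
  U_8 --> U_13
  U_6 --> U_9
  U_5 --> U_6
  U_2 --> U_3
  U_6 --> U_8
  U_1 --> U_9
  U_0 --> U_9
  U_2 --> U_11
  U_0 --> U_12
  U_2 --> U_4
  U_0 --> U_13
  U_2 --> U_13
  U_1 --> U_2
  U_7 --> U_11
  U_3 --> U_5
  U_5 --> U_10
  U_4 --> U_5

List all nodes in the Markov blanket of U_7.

{U_0, U_1, U_2, U_3, U_4, U_6, U_8, U_9, U_11}

Recall MB(v) = parents ∪ children ∪ spouses, where spouses are the other parents of v's children.
U_7's children: U_9, U_11.
Pa(U_7) = {U_1, U_6}.
Parents of each child, excluding U_7:
  parents(U_9) \ {U_7} = {U_0, U_1, U_2, U_3, U_6, U_8}.
  parents(U_11) \ {U_7} = {U_2, U_4, U_9}.
Union: {U_1, U_6} ∪ {U_9, U_11} ∪ {U_0, U_1, U_2, U_3, U_4, U_6, U_8, U_9} = {U_0, U_1, U_2, U_3, U_4, U_6, U_8, U_9, U_11}.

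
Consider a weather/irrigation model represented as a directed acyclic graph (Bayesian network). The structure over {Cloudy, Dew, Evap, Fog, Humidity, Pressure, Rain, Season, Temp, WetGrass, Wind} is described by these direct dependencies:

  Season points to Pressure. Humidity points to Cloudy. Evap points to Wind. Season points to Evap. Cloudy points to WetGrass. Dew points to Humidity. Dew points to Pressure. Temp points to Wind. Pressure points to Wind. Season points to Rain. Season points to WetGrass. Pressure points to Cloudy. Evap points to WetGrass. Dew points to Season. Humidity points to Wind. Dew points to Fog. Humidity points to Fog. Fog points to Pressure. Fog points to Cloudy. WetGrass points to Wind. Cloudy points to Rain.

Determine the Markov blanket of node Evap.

{Cloudy, Humidity, Pressure, Season, Temp, WetGrass, Wind}

A node's Markov blanket = Pa ∪ Ch ∪ (parents of Ch other than the node itself).
Evap's parents: Season.
Evap's children: WetGrass, Wind.
Co-parents of Evap (other parents of its children):
  WetGrass also has parents Cloudy, Season.
  Wind also has parents Humidity, Pressure, Temp, WetGrass.
So the Markov blanket of Evap is {Cloudy, Humidity, Pressure, Season, Temp, WetGrass, Wind}.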